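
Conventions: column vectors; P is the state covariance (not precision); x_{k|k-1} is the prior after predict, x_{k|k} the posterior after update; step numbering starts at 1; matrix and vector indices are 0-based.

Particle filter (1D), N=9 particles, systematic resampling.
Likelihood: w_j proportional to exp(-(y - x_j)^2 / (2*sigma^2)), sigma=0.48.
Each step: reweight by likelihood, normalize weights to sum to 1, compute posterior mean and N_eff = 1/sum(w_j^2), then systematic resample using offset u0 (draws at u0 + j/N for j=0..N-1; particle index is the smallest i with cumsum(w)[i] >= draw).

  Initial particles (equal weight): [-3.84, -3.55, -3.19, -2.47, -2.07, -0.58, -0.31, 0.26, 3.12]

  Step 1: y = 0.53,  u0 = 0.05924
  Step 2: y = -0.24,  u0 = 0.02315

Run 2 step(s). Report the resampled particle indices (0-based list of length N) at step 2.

resampled_idx = [0, 1, 1, 2, 3, 4, 5, 7, 8]

step 1: w=[0.0000, 0.0000, 0.0000, 0.0000, 0.0000, 0.0606, 0.1899, 0.7495, 0.0000]  mean=0.1009  Neff=1.6624  idx=[5, 6, 7, 7, 7, 7, 7, 7, 7]
step 2: w=[0.1333, 0.1695, 0.0996, 0.0996, 0.0996, 0.0996, 0.0996, 0.0996, 0.0996]  mean=0.0514  Neff=8.6248  idx=[0, 1, 1, 2, 3, 4, 5, 7, 8]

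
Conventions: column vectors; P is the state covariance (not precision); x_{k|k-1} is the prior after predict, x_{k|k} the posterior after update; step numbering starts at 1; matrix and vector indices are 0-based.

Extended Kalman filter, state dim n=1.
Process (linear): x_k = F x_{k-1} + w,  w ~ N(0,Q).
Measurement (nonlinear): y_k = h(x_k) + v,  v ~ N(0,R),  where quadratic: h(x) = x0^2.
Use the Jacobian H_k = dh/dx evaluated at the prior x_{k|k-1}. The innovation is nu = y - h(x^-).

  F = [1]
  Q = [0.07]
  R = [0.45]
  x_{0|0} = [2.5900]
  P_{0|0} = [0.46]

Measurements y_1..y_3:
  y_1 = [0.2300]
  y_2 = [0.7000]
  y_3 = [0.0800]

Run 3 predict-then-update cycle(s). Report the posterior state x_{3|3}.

x_post = [0.8371]

step 1: x^-=[2.5900]  P^-=[0.5300]  H_jac=[5.1800]  S=[14.6712]  K=[0.1871]  nu=[-6.4781]  x^+=[1.3778]  P^+=[0.0163]
step 2: x^-=[1.3778]  P^-=[0.0863]  H_jac=[2.7555]  S=[1.1049]  K=[0.2151]  nu=[-1.1982]  x^+=[1.1200]  P^+=[0.0351]
step 3: x^-=[1.1200]  P^-=[0.1051]  H_jac=[2.2400]  S=[0.9775]  K=[0.2409]  nu=[-1.1744]  x^+=[0.8371]  P^+=[0.0484]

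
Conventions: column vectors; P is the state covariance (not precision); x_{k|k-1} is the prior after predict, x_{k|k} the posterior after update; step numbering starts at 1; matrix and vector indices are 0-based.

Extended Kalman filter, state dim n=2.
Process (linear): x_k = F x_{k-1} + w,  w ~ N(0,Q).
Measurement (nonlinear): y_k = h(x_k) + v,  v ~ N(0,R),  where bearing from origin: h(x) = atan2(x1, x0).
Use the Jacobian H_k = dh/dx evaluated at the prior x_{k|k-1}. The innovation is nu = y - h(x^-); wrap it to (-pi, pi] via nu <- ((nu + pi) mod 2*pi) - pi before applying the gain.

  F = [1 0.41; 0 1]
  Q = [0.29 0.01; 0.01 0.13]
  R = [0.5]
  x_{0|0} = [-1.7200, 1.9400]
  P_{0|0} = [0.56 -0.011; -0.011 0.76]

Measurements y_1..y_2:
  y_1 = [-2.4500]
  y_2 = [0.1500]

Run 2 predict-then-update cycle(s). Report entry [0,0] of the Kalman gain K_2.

K[0,0] = -0.6312

step 1: x^-=[-0.9246, 1.9400]  P^-=[0.9687 0.3106; 0.3106 0.8900]  H_jac=[-0.4201 -0.2002]  S=[0.7588]  K=[-0.6182; -0.4067]  nu=[1.8176]  x^+=[-2.0482, 1.2007]  P^+=[0.6787 0.1198; 0.1198 0.7645]
step 2: x^-=[-1.5559, 1.2007]  P^-=[1.1955 0.4432; 0.4432 0.8945]  H_jac=[-0.3109 -0.4028]  S=[0.8717]  K=[-0.6312; -0.5714]  nu=[-2.3344]  x^+=[-0.0826, 2.5346]  P^+=[0.8482 0.1289; 0.1289 0.6098]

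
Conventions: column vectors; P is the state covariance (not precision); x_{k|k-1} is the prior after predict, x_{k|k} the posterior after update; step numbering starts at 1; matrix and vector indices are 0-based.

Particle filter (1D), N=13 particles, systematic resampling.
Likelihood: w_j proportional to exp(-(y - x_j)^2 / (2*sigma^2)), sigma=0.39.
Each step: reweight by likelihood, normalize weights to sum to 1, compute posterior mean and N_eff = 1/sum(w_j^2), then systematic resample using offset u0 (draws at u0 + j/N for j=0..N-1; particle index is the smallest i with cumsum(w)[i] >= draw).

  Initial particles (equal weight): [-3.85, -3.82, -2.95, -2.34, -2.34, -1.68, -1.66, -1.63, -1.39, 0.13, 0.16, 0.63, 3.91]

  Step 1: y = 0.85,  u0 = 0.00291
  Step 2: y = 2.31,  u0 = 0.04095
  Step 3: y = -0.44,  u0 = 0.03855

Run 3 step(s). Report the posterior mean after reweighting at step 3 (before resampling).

step 1: w=[0.0000, 0.0000, 0.0000, 0.0000, 0.0000, 0.0000, 0.0000, 0.0000, 0.0000, 0.1463, 0.1681, 0.6857, 0.0000]  mean=0.4779  Neff=1.9239  idx=[9, 9, 10, 10, 10, 11, 11, 11, 11, 11, 11, 11, 11]
step 2: w=[0.0002, 0.0002, 0.0003, 0.0003, 0.0003, 0.1248, 0.1248, 0.1248, 0.1248, 0.1248, 0.1248, 0.1248, 0.1248]  mean=0.6293  Neff=8.0232  idx=[5, 5, 6, 7, 7, 8, 9, 9, 10, 10, 11, 12, 12]
step 3: w=[0.0769, 0.0769, 0.0769, 0.0769, 0.0769, 0.0769, 0.0769, 0.0769, 0.0769, 0.0769, 0.0769, 0.0769, 0.0769]  mean=0.6300  Neff=13.0000  idx=[0, 1, 2, 3, 4, 5, 6, 7, 8, 9, 10, 11, 12]

post_mean = 0.6300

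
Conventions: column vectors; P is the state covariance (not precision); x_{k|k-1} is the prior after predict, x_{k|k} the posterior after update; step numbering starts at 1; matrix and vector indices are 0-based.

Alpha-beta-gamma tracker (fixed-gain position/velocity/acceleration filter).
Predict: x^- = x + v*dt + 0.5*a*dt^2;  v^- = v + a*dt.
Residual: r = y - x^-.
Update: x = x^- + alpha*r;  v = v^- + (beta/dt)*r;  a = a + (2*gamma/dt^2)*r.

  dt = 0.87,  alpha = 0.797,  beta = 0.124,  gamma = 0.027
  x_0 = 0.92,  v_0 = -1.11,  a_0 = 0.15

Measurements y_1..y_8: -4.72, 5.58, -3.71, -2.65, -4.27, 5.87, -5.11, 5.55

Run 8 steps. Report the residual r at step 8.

resid = 8.5615

step 1: x_pred=0.0111  r=-4.7311  x^+=-3.7596  v^+=-1.6538  a^+=-0.1875
step 2: x_pred=-5.2694  r=10.8494  x^+=3.3776  v^+=-0.2706  a^+=0.5865
step 3: x_pred=3.3641  r=-7.0741  x^+=-2.2740  v^+=-0.7686  a^+=0.0818
step 4: x_pred=-2.9117  r=0.2617  x^+=-2.7031  v^+=-0.6601  a^+=0.1005
step 5: x_pred=-3.2394  r=-1.0306  x^+=-4.0608  v^+=-0.7196  a^+=0.0270
step 6: x_pred=-4.6767  r=10.5467  x^+=3.7290  v^+=0.8070  a^+=0.7794
step 7: x_pred=4.7261  r=-9.8361  x^+=-3.1133  v^+=0.0832  a^+=0.0776
step 8: x_pred=-3.0115  r=8.5615  x^+=3.8120  v^+=1.3710  a^+=0.6885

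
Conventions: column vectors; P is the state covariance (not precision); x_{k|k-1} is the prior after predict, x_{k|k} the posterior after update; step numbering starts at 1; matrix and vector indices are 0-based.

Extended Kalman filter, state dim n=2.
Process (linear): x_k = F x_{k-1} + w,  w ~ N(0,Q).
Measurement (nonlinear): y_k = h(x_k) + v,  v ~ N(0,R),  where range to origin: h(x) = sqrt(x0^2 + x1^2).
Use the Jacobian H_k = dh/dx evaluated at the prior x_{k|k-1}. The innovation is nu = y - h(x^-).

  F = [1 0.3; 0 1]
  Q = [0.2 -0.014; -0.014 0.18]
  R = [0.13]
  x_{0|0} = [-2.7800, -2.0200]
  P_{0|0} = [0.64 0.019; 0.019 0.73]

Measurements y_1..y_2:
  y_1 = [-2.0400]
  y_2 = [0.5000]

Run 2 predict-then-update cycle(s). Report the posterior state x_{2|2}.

step 1: x^-=[-3.3860, -2.0200]  P^-=[0.9171 0.2240; 0.2240 0.9100]  H_jac=[-0.8588 -0.5123]  S=[1.2423]  K=[-0.7263; -0.5301]  nu=[-5.9828]  x^+=[0.9595, 1.1516]  P^+=[0.2617 -0.2544; -0.2544 0.5609]
step 2: x^-=[1.3049, 1.1516]  P^-=[0.3596 -0.1001; -0.1001 0.7409]  H_jac=[0.7498 0.6617]  S=[0.5572]  K=[0.3650; 0.7451]  nu=[-1.2404]  x^+=[0.8522, 0.2273]  P^+=[0.2853 -0.2516; -0.2516 0.4315]

x_post = [0.8522, 0.2273]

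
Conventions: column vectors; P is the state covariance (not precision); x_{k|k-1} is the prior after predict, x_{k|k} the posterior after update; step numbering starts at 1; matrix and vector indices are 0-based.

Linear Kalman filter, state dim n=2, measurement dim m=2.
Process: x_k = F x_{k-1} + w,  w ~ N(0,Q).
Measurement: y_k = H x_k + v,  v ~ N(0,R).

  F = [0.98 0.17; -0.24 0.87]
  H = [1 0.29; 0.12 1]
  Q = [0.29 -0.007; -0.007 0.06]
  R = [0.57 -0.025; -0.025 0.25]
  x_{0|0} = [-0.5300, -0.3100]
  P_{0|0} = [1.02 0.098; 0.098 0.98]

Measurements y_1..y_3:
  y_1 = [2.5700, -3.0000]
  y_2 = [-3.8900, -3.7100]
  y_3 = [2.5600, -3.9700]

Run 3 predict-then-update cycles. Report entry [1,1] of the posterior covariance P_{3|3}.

P_post[1,1] = 0.1237

step 1: x^-=[-0.5721, -0.1425]  P^-=[1.3306 -0.0224; -0.0224 0.8196]  S=[1.9565 0.3492; 0.3492 1.0834]  K=[0.6941 -0.0970; -0.0260 0.7624]  nu=[3.1834, -2.7888]  x^+=[1.9079, -2.3517]  P^+=[0.4249 -0.0926; -0.0926 0.2024]
step 2: x^-=[1.4700, -2.5039]  P^-=[0.6731 -0.1522; -0.1522 0.2763]  S=[1.1780 -0.0216; -0.0216 0.4995]  K=[0.5317 -0.1200; -0.0517 0.5144]  nu=[-4.6339, -1.3825]  x^+=[-0.8279, -2.9753]  P^+=[0.3301 -0.0829; -0.0829 0.1398]
step 3: x^-=[-1.3171, -2.3898]  P^-=[0.5834 -0.1313; -0.1313 0.2195]  S=[1.0958 -0.0272; -0.0272 0.4464]  K=[0.4951 -0.1071; -0.0505 0.4533]  nu=[4.5702, -1.4221]  x^+=[1.0977, -3.2651]  P^+=[0.3069 -0.0760; -0.0760 0.1237]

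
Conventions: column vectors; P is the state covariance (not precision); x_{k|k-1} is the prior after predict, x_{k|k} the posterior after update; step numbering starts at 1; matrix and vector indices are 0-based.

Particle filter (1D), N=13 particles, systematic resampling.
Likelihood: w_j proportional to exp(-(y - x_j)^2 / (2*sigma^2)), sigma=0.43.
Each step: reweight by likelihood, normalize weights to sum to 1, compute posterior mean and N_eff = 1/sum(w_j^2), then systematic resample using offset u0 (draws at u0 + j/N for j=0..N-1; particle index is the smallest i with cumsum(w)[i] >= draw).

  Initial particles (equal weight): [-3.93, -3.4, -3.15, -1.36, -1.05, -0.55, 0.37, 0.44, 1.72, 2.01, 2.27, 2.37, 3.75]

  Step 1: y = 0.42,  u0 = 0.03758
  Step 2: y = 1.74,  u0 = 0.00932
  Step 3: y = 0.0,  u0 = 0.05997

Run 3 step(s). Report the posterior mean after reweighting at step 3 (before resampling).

step 1: w=[0.0000, 0.0000, 0.0000, 0.0001, 0.0014, 0.0377, 0.4763, 0.4790, 0.0050, 0.0005, 0.0000, 0.0000, 0.0000]  mean=0.3744  Neff=2.1845  idx=[5, 6, 6, 6, 6, 6, 6, 7, 7, 7, 7, 7, 7]
step 2: w=[0.0000, 0.0627, 0.0627, 0.0627, 0.0627, 0.0627, 0.0627, 0.1040, 0.1040, 0.1040, 0.1040, 0.1040, 0.1040]  mean=0.4137  Neff=11.3077  idx=[1, 2, 3, 4, 6, 7, 7, 8, 9, 10, 10, 11, 12]
step 3: w=[0.0843, 0.0843, 0.0843, 0.0843, 0.0843, 0.0723, 0.0723, 0.0723, 0.0723, 0.0723, 0.0723, 0.0723, 0.0723]  mean=0.4105  Neff=12.9258  idx=[0, 1, 2, 3, 4, 5, 6, 7, 8, 9, 10, 11, 12]

post_mean = 0.4105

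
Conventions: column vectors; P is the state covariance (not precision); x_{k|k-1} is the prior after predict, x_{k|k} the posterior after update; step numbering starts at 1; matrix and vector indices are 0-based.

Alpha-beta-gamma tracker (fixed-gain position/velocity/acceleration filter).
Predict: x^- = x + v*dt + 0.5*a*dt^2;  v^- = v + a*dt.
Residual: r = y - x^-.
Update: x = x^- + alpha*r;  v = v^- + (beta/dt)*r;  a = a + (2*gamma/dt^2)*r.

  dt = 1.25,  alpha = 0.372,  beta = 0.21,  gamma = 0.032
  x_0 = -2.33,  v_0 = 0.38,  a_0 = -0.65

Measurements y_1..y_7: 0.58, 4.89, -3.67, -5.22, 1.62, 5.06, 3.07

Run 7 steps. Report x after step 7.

step 1: x_pred=-2.3628  r=2.9428  x^+=-1.2681  v^+=0.0619  a^+=-0.5295
step 2: x_pred=-1.6044  r=6.4944  x^+=0.8115  v^+=0.4911  a^+=-0.2635
step 3: x_pred=1.2196  r=-4.8896  x^+=-0.5993  v^+=-0.6597  a^+=-0.4637
step 4: x_pred=-1.7862  r=-3.4338  x^+=-3.0636  v^+=-1.8162  a^+=-0.6044
step 5: x_pred=-5.8060  r=7.4260  x^+=-3.0435  v^+=-1.3241  a^+=-0.3002
step 6: x_pred=-4.9332  r=9.9932  x^+=-1.2157  v^+=-0.0205  a^+=0.1091
step 7: x_pred=-1.1561  r=4.2261  x^+=0.4160  v^+=0.8259  a^+=0.2822

x_post = 0.4160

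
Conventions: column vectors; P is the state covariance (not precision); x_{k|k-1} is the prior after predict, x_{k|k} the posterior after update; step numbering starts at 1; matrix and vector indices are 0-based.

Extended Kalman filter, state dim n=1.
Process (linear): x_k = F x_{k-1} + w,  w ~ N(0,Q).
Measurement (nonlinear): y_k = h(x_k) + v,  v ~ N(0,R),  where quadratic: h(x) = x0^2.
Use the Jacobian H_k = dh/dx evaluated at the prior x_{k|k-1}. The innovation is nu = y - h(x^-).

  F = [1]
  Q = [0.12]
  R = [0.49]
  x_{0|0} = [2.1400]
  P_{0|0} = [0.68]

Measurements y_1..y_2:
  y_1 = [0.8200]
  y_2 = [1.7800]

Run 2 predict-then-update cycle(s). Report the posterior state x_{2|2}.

x_post = [1.3199]

step 1: x^-=[2.1400]  P^-=[0.8000]  H_jac=[4.2800]  S=[15.1447]  K=[0.2261]  nu=[-3.7596]  x^+=[1.2900]  P^+=[0.0259]
step 2: x^-=[1.2900]  P^-=[0.1459]  H_jac=[2.5800]  S=[1.4611]  K=[0.2576]  nu=[0.1159]  x^+=[1.3199]  P^+=[0.0489]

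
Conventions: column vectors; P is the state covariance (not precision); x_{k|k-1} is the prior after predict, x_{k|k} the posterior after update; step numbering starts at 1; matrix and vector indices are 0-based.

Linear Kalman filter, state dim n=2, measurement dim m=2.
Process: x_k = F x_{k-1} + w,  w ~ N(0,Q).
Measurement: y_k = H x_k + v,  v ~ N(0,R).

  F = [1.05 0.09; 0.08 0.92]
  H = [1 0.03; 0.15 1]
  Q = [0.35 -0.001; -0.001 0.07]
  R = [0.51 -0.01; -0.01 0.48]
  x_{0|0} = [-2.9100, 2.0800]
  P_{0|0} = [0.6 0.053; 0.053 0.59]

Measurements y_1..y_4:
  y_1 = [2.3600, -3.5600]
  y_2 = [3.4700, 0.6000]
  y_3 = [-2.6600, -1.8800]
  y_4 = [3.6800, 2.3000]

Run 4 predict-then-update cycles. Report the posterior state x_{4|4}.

step 1: x^-=[-2.8683, 1.6808]  P^-=[1.0263 0.1498; 0.1498 0.5810]  S=[1.5458 0.3119; 0.3119 1.1291]  K=[0.6487 0.0899; 0.0004 0.5344]  nu=[5.1779, -4.8106]  x^+=[0.0583, -0.8880]  P^+=[0.3303 -0.0129; -0.0129 0.2584]
step 2: x^-=[-0.0187, -0.8123]  P^-=[0.7138 0.0356; 0.0356 0.2890]  S=[1.2262 0.1415; 0.1415 0.7957]  K=[0.5741 0.0772; -0.0067 0.3711]  nu=[3.5131, 1.4151]  x^+=[2.1074, -0.3108]  P^+=[0.2924 -0.0125; -0.0125 0.1801]
step 3: x^-=[2.1848, -0.1174]  P^-=[0.6715 0.0263; 0.0263 0.2224]  S=[1.1832 0.1238; 0.1238 0.7254]  K=[0.5598 0.0795; -0.0049 0.3129]  nu=[-4.8413, -2.0904]  x^+=[-0.6917, -0.7477]  P^+=[0.2850 -0.0102; -0.0102 0.1518]
step 4: x^-=[-0.7936, -0.7432]  P^-=[0.6635 0.0256; 0.0256 0.1988]  S=[1.1753 0.1212; 0.1212 0.7014]  K=[0.5568 0.0822; -0.0030 0.2894]  nu=[4.4959, 3.1623]  x^+=[1.9695, 0.1585]  P^+=[0.2834 -0.0086; -0.0086 0.1402]

x_post = [1.9695, 0.1585]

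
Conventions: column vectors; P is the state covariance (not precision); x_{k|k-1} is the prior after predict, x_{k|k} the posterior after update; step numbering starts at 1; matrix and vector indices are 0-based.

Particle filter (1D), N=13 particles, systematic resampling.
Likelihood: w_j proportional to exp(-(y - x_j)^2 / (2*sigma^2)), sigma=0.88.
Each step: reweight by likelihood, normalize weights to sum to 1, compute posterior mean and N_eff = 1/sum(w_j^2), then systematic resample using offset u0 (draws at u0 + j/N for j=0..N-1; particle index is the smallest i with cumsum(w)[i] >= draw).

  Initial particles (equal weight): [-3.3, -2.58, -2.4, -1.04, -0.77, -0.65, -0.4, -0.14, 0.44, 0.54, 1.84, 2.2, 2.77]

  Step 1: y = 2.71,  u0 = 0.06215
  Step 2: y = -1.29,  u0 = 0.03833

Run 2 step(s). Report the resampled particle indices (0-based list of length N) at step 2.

resampled_idx = [0, 0, 0, 1, 1, 1, 2, 2, 2, 3, 4, 6, 7]

step 1: w=[0.0000, 0.0000, 0.0000, 0.0000, 0.0002, 0.0003, 0.0008, 0.0021, 0.0141, 0.0188, 0.2407, 0.3317, 0.3915]  mean=2.2723  Neff=3.1080  idx=[10, 10, 10, 11, 11, 11, 11, 11, 12, 12, 12, 12, 12]
step 2: w=[0.2415, 0.2415, 0.2415, 0.0518, 0.0518, 0.0518, 0.0518, 0.0518, 0.0032, 0.0032, 0.0032, 0.0032, 0.0032]  mean=1.9483  Neff=5.3041  idx=[0, 0, 0, 1, 1, 1, 2, 2, 2, 3, 4, 6, 7]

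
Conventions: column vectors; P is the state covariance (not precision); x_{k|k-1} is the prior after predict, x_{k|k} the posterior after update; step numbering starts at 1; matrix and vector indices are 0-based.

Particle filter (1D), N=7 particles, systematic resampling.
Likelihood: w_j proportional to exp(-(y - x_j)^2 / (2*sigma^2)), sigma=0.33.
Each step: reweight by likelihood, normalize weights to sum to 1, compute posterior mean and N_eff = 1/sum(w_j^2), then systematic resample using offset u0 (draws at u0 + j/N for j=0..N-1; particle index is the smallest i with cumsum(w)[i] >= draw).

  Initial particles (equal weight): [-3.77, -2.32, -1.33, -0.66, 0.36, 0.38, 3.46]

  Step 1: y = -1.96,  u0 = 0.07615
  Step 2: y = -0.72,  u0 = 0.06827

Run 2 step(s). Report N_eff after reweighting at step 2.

N_eff = 2.0004

step 1: w=[0.0000, 0.7729, 0.2265, 0.0006, 0.0000, 0.0000, 0.0000]  mean=-2.0947  Neff=1.5417  idx=[1, 1, 1, 1, 1, 2, 2]
step 2: w=[0.0000, 0.0000, 0.0000, 0.0000, 0.0000, 0.4999, 0.4999]  mean=-1.3301  Neff=2.0004  idx=[5, 5, 5, 5, 6, 6, 6]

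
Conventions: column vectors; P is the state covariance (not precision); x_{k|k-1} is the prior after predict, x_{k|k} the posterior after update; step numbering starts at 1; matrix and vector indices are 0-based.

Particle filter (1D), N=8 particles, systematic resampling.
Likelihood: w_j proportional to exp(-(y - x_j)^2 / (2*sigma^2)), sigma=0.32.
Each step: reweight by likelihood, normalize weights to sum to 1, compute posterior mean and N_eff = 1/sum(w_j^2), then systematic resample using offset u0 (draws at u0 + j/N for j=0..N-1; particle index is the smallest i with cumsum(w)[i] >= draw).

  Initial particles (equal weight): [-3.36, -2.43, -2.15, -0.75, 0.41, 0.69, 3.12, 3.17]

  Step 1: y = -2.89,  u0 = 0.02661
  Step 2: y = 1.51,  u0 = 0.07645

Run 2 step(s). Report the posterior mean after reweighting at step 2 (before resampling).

step 1: w=[0.4446, 0.4652, 0.0902, 0.0000, 0.0000, 0.0000, 0.0000, 0.0000]  mean=-2.8182  Neff=2.3684  idx=[0, 0, 0, 0, 1, 1, 1, 1]
step 2: w=[0.0000, 0.0000, 0.0000, 0.0000, 0.2500, 0.2500, 0.2500, 0.2500]  mean=-2.4300  Neff=4.0000  idx=[4, 4, 5, 5, 6, 6, 7, 7]

post_mean = -2.4300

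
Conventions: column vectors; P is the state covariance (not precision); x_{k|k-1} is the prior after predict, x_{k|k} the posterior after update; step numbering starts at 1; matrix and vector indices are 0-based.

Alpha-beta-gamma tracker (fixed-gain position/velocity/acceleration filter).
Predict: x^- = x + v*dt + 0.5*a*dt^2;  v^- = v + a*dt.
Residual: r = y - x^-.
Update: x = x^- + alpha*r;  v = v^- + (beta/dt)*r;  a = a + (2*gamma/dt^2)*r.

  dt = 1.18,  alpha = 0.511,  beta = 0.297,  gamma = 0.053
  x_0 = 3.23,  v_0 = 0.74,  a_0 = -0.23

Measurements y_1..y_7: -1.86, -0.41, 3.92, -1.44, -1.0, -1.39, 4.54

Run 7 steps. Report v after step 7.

step 1: x_pred=3.9431  r=-5.8031  x^+=0.9777  v^+=-0.9920  a^+=-0.6718
step 2: x_pred=-0.6606  r=0.2506  x^+=-0.5325  v^+=-1.7216  a^+=-0.6527
step 3: x_pred=-3.0185  r=6.9385  x^+=0.5271  v^+=-0.7454  a^+=-0.1245
step 4: x_pred=-0.4392  r=-1.0008  x^+=-0.9506  v^+=-1.1442  a^+=-0.2007
step 5: x_pred=-2.4405  r=1.4405  x^+=-1.7044  v^+=-1.0185  a^+=-0.0910
step 6: x_pred=-2.9696  r=1.5796  x^+=-2.1624  v^+=-0.7283  a^+=0.0292
step 7: x_pred=-3.0015  r=7.5415  x^+=0.8522  v^+=1.2043  a^+=0.6033

v_post = 1.2043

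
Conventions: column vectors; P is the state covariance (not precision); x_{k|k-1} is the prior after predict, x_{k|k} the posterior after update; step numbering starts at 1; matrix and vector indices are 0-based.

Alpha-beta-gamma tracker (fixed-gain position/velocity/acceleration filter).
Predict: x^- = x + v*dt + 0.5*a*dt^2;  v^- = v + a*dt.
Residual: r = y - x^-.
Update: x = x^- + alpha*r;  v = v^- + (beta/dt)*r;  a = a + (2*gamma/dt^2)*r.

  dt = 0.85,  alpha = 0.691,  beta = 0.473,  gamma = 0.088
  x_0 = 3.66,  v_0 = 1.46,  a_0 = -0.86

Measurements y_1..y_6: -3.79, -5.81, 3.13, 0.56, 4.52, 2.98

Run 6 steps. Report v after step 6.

v_post = 3.2401

step 1: x_pred=4.5903  r=-8.3803  x^+=-1.2005  v^+=-3.9344  a^+=-2.9014
step 2: x_pred=-5.5929  r=-0.2171  x^+=-5.7429  v^+=-6.5215  a^+=-2.9543
step 3: x_pred=-12.3534  r=15.4834  x^+=-1.6544  v^+=-0.4166  a^+=0.8174
step 4: x_pred=-1.7132  r=2.2732  x^+=-0.1424  v^+=1.5432  a^+=1.3711
step 5: x_pred=1.6646  r=2.8554  x^+=3.6377  v^+=4.2976  a^+=2.0667
step 6: x_pred=8.0372  r=-5.0572  x^+=4.5427  v^+=3.2401  a^+=0.8348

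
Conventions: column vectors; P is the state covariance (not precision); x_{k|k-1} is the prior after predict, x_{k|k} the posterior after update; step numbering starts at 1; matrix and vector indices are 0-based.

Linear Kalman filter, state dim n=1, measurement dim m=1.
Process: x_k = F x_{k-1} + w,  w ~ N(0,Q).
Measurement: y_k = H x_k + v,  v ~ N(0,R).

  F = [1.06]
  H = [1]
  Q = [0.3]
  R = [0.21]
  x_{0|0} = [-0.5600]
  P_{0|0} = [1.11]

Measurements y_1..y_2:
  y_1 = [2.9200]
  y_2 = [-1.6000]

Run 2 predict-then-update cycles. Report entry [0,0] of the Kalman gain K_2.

step 1: x^-=[-0.5936]  P^-=[1.5472]  S=[1.7572]  K=[0.8805]  nu=[3.5136]  x^+=[2.5001]  P^+=[0.1849]
step 2: x^-=[2.6501]  P^-=[0.5078]  S=[0.7178]  K=[0.7074]  nu=[-4.2501]  x^+=[-0.3565]  P^+=[0.1486]

K[0,0] = 0.7074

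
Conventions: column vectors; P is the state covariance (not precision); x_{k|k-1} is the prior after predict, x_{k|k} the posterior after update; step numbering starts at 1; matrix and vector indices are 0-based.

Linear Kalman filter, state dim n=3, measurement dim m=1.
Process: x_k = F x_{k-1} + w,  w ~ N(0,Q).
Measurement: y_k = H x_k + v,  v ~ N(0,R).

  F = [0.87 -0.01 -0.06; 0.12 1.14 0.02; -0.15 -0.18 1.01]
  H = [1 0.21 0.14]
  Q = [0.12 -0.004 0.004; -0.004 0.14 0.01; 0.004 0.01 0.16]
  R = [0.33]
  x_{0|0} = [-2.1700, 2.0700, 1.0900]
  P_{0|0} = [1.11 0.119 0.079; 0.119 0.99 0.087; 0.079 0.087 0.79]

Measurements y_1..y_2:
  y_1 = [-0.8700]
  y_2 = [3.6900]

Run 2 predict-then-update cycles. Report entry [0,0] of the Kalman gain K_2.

step 1: x^-=[-1.9740, 2.1212, 1.0538]  P^-=[0.9529 0.2124 -0.1352; 0.2124 1.4798 -0.1109; -0.1352 -0.1109 0.9738]  S=[1.4120]  K=[0.6930; 0.3595; -0.0157]  nu=[0.5110]  x^+=[-1.6199, 2.3049, 1.0458]  P^+=[0.2747 -0.1394 -0.1198; -0.1394 1.2973 -0.1029; -0.1198 -0.1029 0.9734]
step 2: x^-=[-1.4951, 2.4541, 0.8843]  P^-=[0.3464 -0.1235 -0.1734; -0.1235 1.7870 -0.3469; -0.1734 -0.3469 1.2674]  S=[0.6592]  K=[0.4493; 0.3082; -0.1043]  nu=[4.5459]  x^+=[0.5474, 3.8551, 0.4101]  P^+=[0.2133 -0.2148 -0.1425; -0.2148 1.7243 -0.3258; -0.1425 -0.3258 1.2603]

K[0,0] = 0.4493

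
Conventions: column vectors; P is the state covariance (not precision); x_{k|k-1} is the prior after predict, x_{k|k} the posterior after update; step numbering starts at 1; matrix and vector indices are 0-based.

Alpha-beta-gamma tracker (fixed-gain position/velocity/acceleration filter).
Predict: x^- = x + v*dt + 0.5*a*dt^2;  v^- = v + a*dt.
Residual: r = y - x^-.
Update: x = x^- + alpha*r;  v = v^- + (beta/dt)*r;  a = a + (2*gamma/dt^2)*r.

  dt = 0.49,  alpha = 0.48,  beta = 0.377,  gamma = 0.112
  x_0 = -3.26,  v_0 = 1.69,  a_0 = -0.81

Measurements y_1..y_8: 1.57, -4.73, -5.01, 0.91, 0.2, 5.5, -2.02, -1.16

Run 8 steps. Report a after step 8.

step 1: x_pred=-2.5291  r=4.0991  x^+=-0.5616  v^+=4.4469  a^+=3.0143
step 2: x_pred=1.9793  r=-6.7093  x^+=-1.2412  v^+=0.7619  a^+=-3.2451
step 3: x_pred=-1.2574  r=-3.7526  x^+=-3.0587  v^+=-3.7154  a^+=-6.7461
step 4: x_pred=-5.6891  r=6.5991  x^+=-2.5215  v^+=-1.9438  a^+=-0.5895
step 5: x_pred=-3.5447  r=3.7447  x^+=-1.7473  v^+=0.6485  a^+=2.9041
step 6: x_pred=-1.0808  r=6.5808  x^+=2.0780  v^+=7.1348  a^+=9.0437
step 7: x_pred=6.6597  r=-8.6797  x^+=2.4934  v^+=4.8881  a^+=0.9460
step 8: x_pred=5.0022  r=-6.1622  x^+=2.0443  v^+=0.6106  a^+=-4.8030

a_post = -4.8030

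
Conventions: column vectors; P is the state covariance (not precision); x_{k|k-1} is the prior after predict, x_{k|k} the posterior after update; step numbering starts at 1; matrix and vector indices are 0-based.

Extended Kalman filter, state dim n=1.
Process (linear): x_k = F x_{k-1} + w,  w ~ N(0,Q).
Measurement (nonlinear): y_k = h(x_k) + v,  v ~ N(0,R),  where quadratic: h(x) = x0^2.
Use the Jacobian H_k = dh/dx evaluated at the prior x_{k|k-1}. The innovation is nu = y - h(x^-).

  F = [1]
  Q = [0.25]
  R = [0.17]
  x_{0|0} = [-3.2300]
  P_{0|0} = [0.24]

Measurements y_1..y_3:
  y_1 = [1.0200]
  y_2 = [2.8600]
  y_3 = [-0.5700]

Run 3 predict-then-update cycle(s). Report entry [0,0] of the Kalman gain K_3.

step 1: x^-=[-3.2300]  P^-=[0.4900]  H_jac=[-6.4600]  S=[20.6185]  K=[-0.1535]  nu=[-9.4129]  x^+=[-1.7849]  P^+=[0.0040]
step 2: x^-=[-1.7849]  P^-=[0.2540]  H_jac=[-3.5698]  S=[3.4074]  K=[-0.2662]  nu=[-0.3259]  x^+=[-1.6982]  P^+=[0.0127]
step 3: x^-=[-1.6982]  P^-=[0.2627]  H_jac=[-3.3963]  S=[3.2000]  K=[-0.2788]  nu=[-3.4538]  x^+=[-0.7353]  P^+=[0.0140]

K[0,0] = -0.2788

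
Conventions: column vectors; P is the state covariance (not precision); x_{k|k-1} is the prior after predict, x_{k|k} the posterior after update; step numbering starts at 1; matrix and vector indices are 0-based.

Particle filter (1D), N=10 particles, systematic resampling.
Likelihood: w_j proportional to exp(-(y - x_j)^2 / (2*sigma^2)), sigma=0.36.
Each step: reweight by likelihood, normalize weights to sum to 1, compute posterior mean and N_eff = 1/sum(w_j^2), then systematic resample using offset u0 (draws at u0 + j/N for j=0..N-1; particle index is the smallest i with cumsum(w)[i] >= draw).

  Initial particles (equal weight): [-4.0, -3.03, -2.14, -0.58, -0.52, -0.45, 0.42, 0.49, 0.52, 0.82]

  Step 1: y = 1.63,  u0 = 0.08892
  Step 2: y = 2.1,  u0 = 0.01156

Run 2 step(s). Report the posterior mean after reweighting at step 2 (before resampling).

step 1: w=[0.0000, 0.0000, 0.0000, 0.0000, 0.0000, 0.0000, 0.0358, 0.0676, 0.0877, 0.8090]  mean=0.7571  Neff=1.4972  idx=[7, 8, 9, 9, 9, 9, 9, 9, 9, 9]
step 2: w=[0.0031, 0.0045, 0.1240, 0.1240, 0.1240, 0.1240, 0.1240, 0.1240, 0.1240, 0.1240]  mean=0.8176  Neff=8.1220  idx=[2, 2, 3, 4, 5, 6, 6, 7, 8, 9]

post_mean = 0.8176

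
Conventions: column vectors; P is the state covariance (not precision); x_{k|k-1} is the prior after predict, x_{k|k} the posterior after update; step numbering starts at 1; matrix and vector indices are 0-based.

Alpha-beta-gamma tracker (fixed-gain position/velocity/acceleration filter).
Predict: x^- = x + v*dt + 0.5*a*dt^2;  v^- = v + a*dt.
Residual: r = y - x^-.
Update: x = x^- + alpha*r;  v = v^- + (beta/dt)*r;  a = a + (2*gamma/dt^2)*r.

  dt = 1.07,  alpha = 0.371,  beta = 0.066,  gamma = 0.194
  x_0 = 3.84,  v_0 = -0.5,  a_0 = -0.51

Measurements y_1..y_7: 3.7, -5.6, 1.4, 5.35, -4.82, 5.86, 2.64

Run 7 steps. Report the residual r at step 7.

step 1: x_pred=3.0131  r=0.6869  x^+=3.2679  v^+=-1.0033  a^+=-0.2772
step 2: x_pred=2.0357  r=-7.6357  x^+=-0.7972  v^+=-1.7709  a^+=-2.8649
step 3: x_pred=-4.3320  r=5.7320  x^+=-2.2055  v^+=-4.4828  a^+=-0.9223
step 4: x_pred=-7.5300  r=12.8800  x^+=-2.7515  v^+=-4.6752  a^+=3.4426
step 5: x_pred=-5.7832  r=0.9632  x^+=-5.4259  v^+=-0.9322  a^+=3.7691
step 6: x_pred=-4.2657  r=10.1257  x^+=-0.5091  v^+=3.7253  a^+=7.2006
step 7: x_pred=7.5990  r=-4.9590  x^+=5.7592  v^+=11.1241  a^+=5.5200

resid = -4.9590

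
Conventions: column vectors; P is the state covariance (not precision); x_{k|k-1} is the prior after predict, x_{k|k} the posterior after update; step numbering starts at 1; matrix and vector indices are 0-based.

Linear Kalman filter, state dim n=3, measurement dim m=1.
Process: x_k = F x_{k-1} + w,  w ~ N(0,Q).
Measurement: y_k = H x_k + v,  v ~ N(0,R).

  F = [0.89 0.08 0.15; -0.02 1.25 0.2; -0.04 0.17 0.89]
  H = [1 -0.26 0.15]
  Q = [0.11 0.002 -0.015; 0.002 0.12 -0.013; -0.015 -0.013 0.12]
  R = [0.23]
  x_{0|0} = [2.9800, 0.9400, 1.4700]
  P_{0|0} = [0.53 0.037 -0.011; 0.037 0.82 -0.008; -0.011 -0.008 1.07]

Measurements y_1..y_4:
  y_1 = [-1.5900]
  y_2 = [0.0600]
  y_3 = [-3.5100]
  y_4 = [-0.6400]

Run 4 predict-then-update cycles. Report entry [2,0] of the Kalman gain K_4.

K[2,0] = 0.4900

step 1: x^-=[2.9479, 1.4094, 1.3489]  P^-=[0.5613 0.1442 0.1162; 0.1442 1.4385 0.3413; 0.1162 0.3413 0.9900]  S=[0.8440]  K=[0.6412; -0.2116; 0.2085]  nu=[-4.3738]  x^+=[0.1434, 2.3349, 0.4371]  P^+=[0.2142 0.2587 0.0034; 0.2587 1.4007 0.3785; 0.0034 0.3785 0.9533]
step 2: x^-=[0.3800, 3.0032, 0.7802]  P^-=[0.3569 0.5319 0.2013; 0.5319 2.5231 0.8746; 0.2013 0.8746 1.0267]  S=[0.4962]  K=[0.5015; 0.0143; 0.2577]  nu=[0.3438]  x^+=[0.5524, 3.0081, 0.8689]  P^+=[0.2322 0.5284 0.1371; 0.5284 2.5230 0.8727; 0.1371 0.8727 0.9937]
step 3: x^-=[0.8626, 3.9229, 1.2626]  P^-=[0.4652 1.0685 0.4141; 1.0685 4.5109 1.6690; 0.4141 1.6690 1.2276]  S=[0.4662]  K=[0.5352; 0.3133; 0.3525]  nu=[-3.5421]  x^+=[-1.0331, 2.8131, 0.0140]  P^+=[0.3317 0.9904 0.3262; 0.9904 4.4651 1.6176; 0.3262 1.6176 1.1696]
step 4: x^-=[-0.6923, 3.5399, 0.5320]  P^-=[0.6945 1.9641 0.7496; 1.9641 7.9003 2.9375; 0.7496 2.9375 1.6288]  S=[0.4696]  K=[0.6309; 0.7467; 0.4900]  nu=[0.8929]  x^+=[-0.1290, 4.2066, 0.9695]  P^+=[0.5076 1.7429 0.6044; 1.7429 7.6385 2.7657; 0.6044 2.7657 1.5160]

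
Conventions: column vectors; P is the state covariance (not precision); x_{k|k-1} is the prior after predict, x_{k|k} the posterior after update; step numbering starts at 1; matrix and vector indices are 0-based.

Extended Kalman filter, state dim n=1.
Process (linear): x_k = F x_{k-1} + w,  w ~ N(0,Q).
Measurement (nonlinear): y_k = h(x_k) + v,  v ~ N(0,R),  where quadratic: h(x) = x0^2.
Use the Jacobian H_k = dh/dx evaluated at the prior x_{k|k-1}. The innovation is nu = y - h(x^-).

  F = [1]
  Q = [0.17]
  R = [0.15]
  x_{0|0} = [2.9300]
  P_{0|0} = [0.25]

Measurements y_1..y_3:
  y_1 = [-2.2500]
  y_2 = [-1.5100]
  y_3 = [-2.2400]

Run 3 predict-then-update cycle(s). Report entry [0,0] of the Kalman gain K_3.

K[0,0] = 0.1300

step 1: x^-=[2.9300]  P^-=[0.4200]  H_jac=[5.8600]  S=[14.5726]  K=[0.1689]  nu=[-10.8349]  x^+=[1.1001]  P^+=[0.0043]
step 2: x^-=[1.1001]  P^-=[0.1743]  H_jac=[2.2001]  S=[0.9938]  K=[0.3859]  nu=[-2.7202]  x^+=[0.0503]  P^+=[0.0263]
step 3: x^-=[0.0503]  P^-=[0.1963]  H_jac=[0.1006]  S=[0.1520]  K=[0.1300]  nu=[-2.2425]  x^+=[-0.2412]  P^+=[0.1937]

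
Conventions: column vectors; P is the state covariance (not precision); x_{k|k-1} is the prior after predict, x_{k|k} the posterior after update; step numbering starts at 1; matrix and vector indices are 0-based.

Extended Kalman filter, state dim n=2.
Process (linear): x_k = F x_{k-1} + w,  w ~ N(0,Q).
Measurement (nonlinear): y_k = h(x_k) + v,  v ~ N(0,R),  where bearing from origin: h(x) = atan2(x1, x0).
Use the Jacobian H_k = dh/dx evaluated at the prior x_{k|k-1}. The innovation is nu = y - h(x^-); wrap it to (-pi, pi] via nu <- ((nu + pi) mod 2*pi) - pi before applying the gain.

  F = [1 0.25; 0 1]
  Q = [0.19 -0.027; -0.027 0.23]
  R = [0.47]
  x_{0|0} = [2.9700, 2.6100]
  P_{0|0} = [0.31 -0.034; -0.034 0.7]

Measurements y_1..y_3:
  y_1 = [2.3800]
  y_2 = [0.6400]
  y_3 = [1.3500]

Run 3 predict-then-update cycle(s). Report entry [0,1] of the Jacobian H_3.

step 1: x^-=[3.6225, 2.6100]  P^-=[0.5268 0.1140; 0.1140 0.9300]  H_jac=[-0.1309 0.1817]  S=[0.5043]  K=[-0.0957; 0.3055]  nu=[1.7556]  x^+=[3.4545, 3.1464]  P^+=[0.5221 0.1287; 0.1287 0.8829]
step 2: x^-=[4.2411, 3.1464]  P^-=[0.8317 0.3225; 0.3225 1.1129]  H_jac=[-0.1128 0.1521]  S=[0.4953]  K=[-0.0904; 0.2683]  nu=[0.0017]  x^+=[4.2410, 3.1468]  P^+=[0.8276 0.3345; 0.3345 1.0773]
step 3: x^-=[5.0277, 3.1468]  P^-=[1.2522 0.5768; 0.5768 1.3073]  H_jac=[-0.0894 0.1429]  S=[0.4920]  K=[-0.0601; 0.2749]  nu=[0.7908]  x^+=[4.9801, 3.3642]  P^+=[1.2504 0.5849; 0.5849 1.2701]

H_jac[0,1] = 0.1429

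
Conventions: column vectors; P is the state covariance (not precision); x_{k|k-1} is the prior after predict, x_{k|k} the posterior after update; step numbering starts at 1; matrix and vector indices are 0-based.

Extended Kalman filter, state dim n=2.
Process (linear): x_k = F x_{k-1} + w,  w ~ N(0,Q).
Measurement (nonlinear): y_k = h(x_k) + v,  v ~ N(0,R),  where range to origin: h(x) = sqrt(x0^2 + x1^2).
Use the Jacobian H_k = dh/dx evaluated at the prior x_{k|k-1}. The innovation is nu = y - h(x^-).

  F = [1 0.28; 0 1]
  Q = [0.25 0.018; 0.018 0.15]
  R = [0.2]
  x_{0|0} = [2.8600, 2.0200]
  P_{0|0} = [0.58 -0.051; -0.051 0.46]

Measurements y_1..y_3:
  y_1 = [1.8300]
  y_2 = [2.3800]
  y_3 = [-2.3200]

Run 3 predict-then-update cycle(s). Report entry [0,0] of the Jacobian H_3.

step 1: x^-=[3.4256, 2.0200]  P^-=[0.8375 0.0958; 0.0958 0.6100]  H_jac=[0.8614 0.5079]  S=[1.0626]  K=[0.7247; 0.3692]  nu=[-2.1468]  x^+=[1.8698, 1.2273]  P^+=[0.2794 -0.1885; -0.1885 0.4651]
step 2: x^-=[2.2135, 1.2273]  P^-=[0.4603 -0.0403; -0.0403 0.6151]  H_jac=[0.8746 0.4849]  S=[0.6625]  K=[0.5781; 0.3970]  nu=[-0.1510]  x^+=[2.1262, 1.1674]  P^+=[0.2389 -0.1924; -0.1924 0.5107]
step 3: x^-=[2.4531, 1.1674]  P^-=[0.4212 -0.0314; -0.0314 0.6607]  H_jac=[0.9030 0.4297]  S=[0.6411]  K=[0.5722; 0.3987]  nu=[-5.0367]  x^+=[-0.4291, -0.8406]  P^+=[0.2113 -0.1776; -0.1776 0.5588]

H_jac[0,0] = 0.9030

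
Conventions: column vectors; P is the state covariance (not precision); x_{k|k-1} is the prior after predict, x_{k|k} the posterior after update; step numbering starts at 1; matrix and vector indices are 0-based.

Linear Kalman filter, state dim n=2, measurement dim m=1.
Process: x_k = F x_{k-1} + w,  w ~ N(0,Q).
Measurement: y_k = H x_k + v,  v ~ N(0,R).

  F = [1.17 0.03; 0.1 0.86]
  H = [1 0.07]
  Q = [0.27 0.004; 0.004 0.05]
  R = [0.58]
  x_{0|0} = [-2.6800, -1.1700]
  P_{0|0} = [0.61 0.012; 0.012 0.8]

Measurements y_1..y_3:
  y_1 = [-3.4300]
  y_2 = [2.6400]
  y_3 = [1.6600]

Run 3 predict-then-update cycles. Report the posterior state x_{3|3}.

x_post = [0.9010, -0.6591]

step 1: x^-=[-3.1707, -1.2742]  P^-=[1.1066 0.1081; 0.1081 0.6498]  S=[1.7049]  K=[0.6535; 0.0901]  nu=[-0.1701]  x^+=[-3.2819, -1.2895]  P^+=[0.3785 0.0077; 0.0077 0.6360]
step 2: x^-=[-3.8785, -1.4372]  P^-=[0.7892 0.0725; 0.0725 0.5255]  S=[1.3820]  K=[0.5748; 0.0791]  nu=[6.6191]  x^+=[-0.0740, -0.9137]  P^+=[0.3327 0.0097; 0.0097 0.5169]
step 3: x^-=[-0.1140, -0.7932]  P^-=[0.7266 0.0660; 0.0660 0.4373]  S=[1.3179]  K=[0.5548; 0.0733]  nu=[1.8296]  x^+=[0.9010, -0.6591]  P^+=[0.3209 0.0124; 0.0124 0.4302]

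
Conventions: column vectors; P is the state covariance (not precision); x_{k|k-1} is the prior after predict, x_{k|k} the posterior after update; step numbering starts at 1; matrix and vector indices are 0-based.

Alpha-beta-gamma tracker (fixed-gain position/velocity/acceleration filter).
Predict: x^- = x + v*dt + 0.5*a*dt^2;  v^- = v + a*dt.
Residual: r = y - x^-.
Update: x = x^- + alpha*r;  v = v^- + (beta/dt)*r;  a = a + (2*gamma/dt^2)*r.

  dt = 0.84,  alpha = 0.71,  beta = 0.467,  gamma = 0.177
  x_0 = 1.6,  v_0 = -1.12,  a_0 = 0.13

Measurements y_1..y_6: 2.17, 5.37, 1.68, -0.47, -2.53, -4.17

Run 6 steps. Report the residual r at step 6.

resid = 2.9412

step 1: x_pred=0.7051  r=1.4649  x^+=1.7452  v^+=-0.1964  a^+=0.8650
step 2: x_pred=1.8854  r=3.4846  x^+=4.3595  v^+=2.4675  a^+=2.6132
step 3: x_pred=7.3541  r=-5.6741  x^+=3.3255  v^+=1.5080  a^+=-0.2335
step 4: x_pred=4.5099  r=-4.9799  x^+=0.9742  v^+=-1.4567  a^+=-2.7319
step 5: x_pred=-1.2132  r=-1.3168  x^+=-2.1481  v^+=-4.4835  a^+=-3.3925
step 6: x_pred=-7.1112  r=2.9412  x^+=-5.0229  v^+=-5.6981  a^+=-1.9169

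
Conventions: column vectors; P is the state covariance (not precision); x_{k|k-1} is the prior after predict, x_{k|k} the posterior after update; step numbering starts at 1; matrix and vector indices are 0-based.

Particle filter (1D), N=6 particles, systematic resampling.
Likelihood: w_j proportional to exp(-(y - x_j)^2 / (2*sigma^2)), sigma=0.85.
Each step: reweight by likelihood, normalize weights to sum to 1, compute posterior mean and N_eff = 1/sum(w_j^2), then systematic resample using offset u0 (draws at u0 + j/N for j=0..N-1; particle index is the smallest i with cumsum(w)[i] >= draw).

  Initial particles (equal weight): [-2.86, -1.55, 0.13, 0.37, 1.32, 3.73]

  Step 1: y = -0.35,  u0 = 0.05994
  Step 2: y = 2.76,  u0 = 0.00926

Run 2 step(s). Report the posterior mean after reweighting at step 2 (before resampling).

post_mean = 0.2752

step 1: w=[0.0061, 0.1776, 0.4103, 0.3361, 0.0698, 0.0000]  mean=-0.0230  Neff=3.1471  idx=[1, 2, 2, 2, 3, 3]
step 2: w=[0.0000, 0.1315, 0.1315, 0.1315, 0.3027, 0.3027]  mean=0.2752  Neff=4.2524  idx=[1, 2, 3, 4, 4, 5]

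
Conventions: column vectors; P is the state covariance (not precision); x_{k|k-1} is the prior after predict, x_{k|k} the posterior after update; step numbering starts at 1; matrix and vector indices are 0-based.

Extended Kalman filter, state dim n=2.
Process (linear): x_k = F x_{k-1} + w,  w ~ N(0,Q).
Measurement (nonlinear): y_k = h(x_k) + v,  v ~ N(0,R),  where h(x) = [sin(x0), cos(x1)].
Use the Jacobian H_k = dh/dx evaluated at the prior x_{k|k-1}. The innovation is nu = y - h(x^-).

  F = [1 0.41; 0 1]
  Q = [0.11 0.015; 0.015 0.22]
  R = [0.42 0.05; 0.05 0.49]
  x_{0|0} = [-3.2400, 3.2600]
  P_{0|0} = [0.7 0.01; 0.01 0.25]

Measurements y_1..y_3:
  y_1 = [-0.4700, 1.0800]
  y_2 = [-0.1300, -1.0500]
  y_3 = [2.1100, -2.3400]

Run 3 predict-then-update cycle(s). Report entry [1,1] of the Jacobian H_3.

H_jac[1,1] = 0.3599

step 1: x^-=[-1.9034, 3.2600]  P^-=[0.8602 0.1275; 0.1275 0.4700]  H_jac=[-0.3265 0.0000; 0.0000 0.1181]  S=[0.5117 0.0451; 0.0451 0.4966]  K=[-0.5560 0.0808; -0.0919 0.1202]  nu=[0.4752, 2.0730]  x^+=[-2.0001, 3.4654]  P^+=[0.7028 0.0999; 0.0999 0.4595]
step 2: x^-=[-0.5793, 3.4654]  P^-=[0.9720 0.3033; 0.3033 0.6795]  H_jac=[0.8369 0.0000; 0.0000 0.3182]  S=[1.1007 0.1308; 0.1308 0.5588]  K=[0.7390 -0.0002; 0.1899 0.3425]  nu=[0.4174, -0.1020]  x^+=[-0.2708, 3.5097]  P^+=[0.3709 0.1158; 0.1158 0.5573]
step 3: x^-=[1.1682, 3.5097]  P^-=[0.6695 0.3592; 0.3592 0.7773]  H_jac=[0.3918 0.0000; 0.0000 0.3599]  S=[0.5228 0.1007; 0.1007 0.5907]  K=[0.4752 0.1379; 0.1841 0.4422]  nu=[1.1899, -1.4070]  x^+=[1.5396, 3.1066]  P^+=[0.5270 0.2538; 0.2538 0.6277]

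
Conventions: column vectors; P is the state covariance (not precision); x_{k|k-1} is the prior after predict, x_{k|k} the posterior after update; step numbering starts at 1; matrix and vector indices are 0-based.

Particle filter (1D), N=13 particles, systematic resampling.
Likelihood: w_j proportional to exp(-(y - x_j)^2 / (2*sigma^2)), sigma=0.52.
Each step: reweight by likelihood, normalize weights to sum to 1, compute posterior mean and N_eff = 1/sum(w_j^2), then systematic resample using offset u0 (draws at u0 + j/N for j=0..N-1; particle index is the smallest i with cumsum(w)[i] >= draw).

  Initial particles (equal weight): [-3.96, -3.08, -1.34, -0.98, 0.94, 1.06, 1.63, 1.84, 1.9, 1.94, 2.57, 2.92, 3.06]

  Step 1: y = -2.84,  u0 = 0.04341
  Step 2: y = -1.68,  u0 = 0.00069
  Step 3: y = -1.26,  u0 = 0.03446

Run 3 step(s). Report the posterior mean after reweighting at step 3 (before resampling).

post_mean = -3.0800

step 1: w=[0.0969, 0.8861, 0.0154, 0.0016, 0.0000, 0.0000, 0.0000, 0.0000, 0.0000, 0.0000, 0.0000, 0.0000, 0.0000]  mean=-3.1351  Neff=1.2583  idx=[0, 1, 1, 1, 1, 1, 1, 1, 1, 1, 1, 1, 1]
step 2: w=[0.0002, 0.0833, 0.0833, 0.0833, 0.0833, 0.0833, 0.0833, 0.0833, 0.0833, 0.0833, 0.0833, 0.0833, 0.0833]  mean=-3.0802  Neff=12.0050  idx=[1, 1, 2, 3, 4, 5, 6, 7, 8, 9, 10, 11, 12]
step 3: w=[0.0769, 0.0769, 0.0769, 0.0769, 0.0769, 0.0769, 0.0769, 0.0769, 0.0769, 0.0769, 0.0769, 0.0769, 0.0769]  mean=-3.0800  Neff=13.0000  idx=[0, 1, 2, 3, 4, 5, 6, 7, 8, 9, 10, 11, 12]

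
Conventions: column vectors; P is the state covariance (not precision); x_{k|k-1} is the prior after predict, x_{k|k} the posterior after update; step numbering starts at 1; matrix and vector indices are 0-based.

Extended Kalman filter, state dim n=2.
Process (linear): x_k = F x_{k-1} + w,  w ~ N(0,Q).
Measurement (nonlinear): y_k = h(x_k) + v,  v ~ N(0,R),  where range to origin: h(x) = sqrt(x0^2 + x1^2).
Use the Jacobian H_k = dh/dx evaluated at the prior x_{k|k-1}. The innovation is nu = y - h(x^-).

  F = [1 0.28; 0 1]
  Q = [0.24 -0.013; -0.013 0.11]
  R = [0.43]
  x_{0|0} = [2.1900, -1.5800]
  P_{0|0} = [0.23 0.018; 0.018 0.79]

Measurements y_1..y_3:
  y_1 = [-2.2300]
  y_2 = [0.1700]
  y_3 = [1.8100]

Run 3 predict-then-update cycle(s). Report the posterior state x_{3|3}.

step 1: x^-=[1.7476, -1.5800]  P^-=[0.5420 0.2262; 0.2262 0.9000]  H_jac=[0.7418 -0.6706]  S=[0.9080]  K=[0.2757; -0.4800]  nu=[-4.5860]  x^+=[0.4831, 0.6211]  P^+=[0.4730 0.3464; 0.3464 0.6908]
step 2: x^-=[0.6570, 0.6211]  P^-=[0.9611 0.5268; 0.5268 0.8008]  H_jac=[0.7267 0.6870]  S=[1.8414]  K=[0.5758; 0.5066]  nu=[-0.7341]  x^+=[0.2343, 0.2491]  P^+=[0.3506 -0.0104; -0.0104 0.3282]
step 3: x^-=[0.3041, 0.2491]  P^-=[0.6105 0.0685; 0.0685 0.4382]  H_jac=[0.7735 0.6338]  S=[1.0384]  K=[0.4965; 0.3184]  nu=[1.4169]  x^+=[1.0076, 0.7003]  P^+=[0.3545 -0.0957; -0.0957 0.3329]

x_post = [1.0076, 0.7003]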